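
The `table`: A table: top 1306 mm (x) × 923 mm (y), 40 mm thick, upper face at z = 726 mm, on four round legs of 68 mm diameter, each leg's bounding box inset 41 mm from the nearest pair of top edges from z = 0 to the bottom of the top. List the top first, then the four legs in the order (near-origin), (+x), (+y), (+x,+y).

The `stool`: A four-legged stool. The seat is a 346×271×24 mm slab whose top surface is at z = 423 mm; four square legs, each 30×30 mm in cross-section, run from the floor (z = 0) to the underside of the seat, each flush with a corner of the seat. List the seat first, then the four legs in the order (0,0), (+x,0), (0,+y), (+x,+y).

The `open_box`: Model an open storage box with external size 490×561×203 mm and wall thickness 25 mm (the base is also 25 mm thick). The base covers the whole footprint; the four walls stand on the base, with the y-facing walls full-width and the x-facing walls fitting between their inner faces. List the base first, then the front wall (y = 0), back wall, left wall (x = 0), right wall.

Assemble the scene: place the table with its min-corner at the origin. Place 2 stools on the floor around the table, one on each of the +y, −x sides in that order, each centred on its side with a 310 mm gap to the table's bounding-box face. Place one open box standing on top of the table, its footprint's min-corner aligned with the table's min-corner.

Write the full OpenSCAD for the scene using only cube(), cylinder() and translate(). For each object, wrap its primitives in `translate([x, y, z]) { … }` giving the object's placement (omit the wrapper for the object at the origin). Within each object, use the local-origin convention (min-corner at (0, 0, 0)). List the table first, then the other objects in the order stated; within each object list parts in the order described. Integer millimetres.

translate([0, 0, 686]) cube([1306, 923, 40]);
translate([75, 75, 0]) cylinder(h = 686, r = 34);
translate([1231, 75, 0]) cylinder(h = 686, r = 34);
translate([75, 848, 0]) cylinder(h = 686, r = 34);
translate([1231, 848, 0]) cylinder(h = 686, r = 34);
translate([480, 1233, 0]) {
  translate([0, 0, 399]) cube([346, 271, 24]);
  cube([30, 30, 399]);
  translate([316, 0, 0]) cube([30, 30, 399]);
  translate([0, 241, 0]) cube([30, 30, 399]);
  translate([316, 241, 0]) cube([30, 30, 399]);
}
translate([-656, 326, 0]) {
  translate([0, 0, 399]) cube([346, 271, 24]);
  cube([30, 30, 399]);
  translate([316, 0, 0]) cube([30, 30, 399]);
  translate([0, 241, 0]) cube([30, 30, 399]);
  translate([316, 241, 0]) cube([30, 30, 399]);
}
translate([0, 0, 726]) {
  cube([490, 561, 25]);
  translate([0, 0, 25]) cube([490, 25, 178]);
  translate([0, 536, 25]) cube([490, 25, 178]);
  translate([0, 25, 25]) cube([25, 511, 178]);
  translate([465, 25, 25]) cube([25, 511, 178]);
}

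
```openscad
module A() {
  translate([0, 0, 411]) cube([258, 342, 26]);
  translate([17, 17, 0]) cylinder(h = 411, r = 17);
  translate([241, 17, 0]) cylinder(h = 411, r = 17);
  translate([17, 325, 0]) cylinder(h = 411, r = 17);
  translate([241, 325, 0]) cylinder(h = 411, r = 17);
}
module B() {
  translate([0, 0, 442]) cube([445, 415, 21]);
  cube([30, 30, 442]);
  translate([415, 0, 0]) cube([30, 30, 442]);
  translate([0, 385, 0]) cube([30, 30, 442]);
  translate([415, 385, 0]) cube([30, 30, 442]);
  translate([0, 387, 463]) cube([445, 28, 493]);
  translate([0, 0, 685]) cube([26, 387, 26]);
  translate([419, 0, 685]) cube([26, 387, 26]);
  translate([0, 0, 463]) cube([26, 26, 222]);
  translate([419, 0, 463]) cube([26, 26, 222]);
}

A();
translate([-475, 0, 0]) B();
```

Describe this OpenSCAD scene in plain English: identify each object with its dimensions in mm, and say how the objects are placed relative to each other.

A is a four-legged stool. The seat is a 258×342×26 mm slab whose top surface is at z = 437 mm; four round legs, each 34 mm in diameter, run from the floor (z = 0) to the underside of the seat, each leg's axis is inset half a diameter from the nearest pair of seat edges (so the leg's bounding box is flush with the corner).

B is a chair. The seat is a 445×415×21 mm slab with its top at z = 463 mm, on four 30×30 mm corner legs (flush with the seat edges, standing on z = 0). A flat backrest 28 mm thick, 493 mm tall, spans the full seat width and rises from the seat top along its +y edge, rear face flush with the rear of the seat. Two armrests of 26×26 mm section run along each side from the seat's front edge to the front of the backrest, top faces 248 mm above the seat top and outer faces flush with the seat's x-edges; a 26×26 mm post under the front of each armrest stands on the seat at the front corner.

The chair is on the floor beside the stool on its −x side.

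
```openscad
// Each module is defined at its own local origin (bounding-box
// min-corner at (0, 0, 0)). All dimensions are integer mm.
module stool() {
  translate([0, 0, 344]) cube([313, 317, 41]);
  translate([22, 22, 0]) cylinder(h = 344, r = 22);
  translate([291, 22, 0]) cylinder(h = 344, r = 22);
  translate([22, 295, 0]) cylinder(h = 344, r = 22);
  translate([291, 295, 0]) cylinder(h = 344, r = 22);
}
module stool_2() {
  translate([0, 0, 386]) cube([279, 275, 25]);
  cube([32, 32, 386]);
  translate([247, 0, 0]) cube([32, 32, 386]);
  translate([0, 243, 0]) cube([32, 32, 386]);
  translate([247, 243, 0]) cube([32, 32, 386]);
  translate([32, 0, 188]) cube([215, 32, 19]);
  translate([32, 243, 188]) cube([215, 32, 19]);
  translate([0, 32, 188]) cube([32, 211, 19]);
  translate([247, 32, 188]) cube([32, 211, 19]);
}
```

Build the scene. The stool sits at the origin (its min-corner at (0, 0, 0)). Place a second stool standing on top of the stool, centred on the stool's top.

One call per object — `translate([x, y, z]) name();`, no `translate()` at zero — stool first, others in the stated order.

stool();
translate([17, 21, 385]) stool_2();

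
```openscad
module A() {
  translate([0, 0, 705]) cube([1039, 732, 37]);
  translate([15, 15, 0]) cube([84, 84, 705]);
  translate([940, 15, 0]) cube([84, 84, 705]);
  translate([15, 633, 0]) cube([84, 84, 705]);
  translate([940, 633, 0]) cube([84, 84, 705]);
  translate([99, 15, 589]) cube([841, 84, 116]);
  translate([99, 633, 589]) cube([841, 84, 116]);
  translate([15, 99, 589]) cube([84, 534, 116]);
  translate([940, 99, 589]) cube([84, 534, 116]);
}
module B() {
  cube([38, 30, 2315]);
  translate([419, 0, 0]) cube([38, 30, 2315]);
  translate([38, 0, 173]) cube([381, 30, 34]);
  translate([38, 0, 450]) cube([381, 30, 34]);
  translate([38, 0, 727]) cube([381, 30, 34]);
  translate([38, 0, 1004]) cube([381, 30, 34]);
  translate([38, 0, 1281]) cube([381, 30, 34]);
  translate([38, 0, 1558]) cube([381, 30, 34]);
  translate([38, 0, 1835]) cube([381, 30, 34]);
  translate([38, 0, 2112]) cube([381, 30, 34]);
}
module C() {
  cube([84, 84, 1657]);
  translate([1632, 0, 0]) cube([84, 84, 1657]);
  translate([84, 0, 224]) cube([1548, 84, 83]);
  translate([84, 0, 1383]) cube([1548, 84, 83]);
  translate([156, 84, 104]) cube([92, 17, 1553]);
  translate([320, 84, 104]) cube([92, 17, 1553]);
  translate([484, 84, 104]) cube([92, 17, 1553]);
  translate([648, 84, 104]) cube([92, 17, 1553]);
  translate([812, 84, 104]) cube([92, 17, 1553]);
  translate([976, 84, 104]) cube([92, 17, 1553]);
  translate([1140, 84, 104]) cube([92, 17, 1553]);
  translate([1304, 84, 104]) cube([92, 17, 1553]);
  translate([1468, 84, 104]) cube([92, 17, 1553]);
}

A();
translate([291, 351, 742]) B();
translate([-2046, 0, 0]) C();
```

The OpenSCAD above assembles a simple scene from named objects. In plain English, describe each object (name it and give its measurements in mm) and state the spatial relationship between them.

A is a rectangular dining table. The top is 1039×732×37 mm with its upper surface at z = 742 mm. It stands on four 84×84 mm square legs, each inset 15 mm from the nearest pair of top edges, running from the floor to the underside of the top. Four apron rails, 84 mm thick and 116 mm tall, run between adjacent legs with their top edges flush with the underside of the top and their outer faces flush with the legs' outer faces.

B is a wooden ladder with two side rails of 38×30 mm section and 2315 mm height, set 457 mm apart overall. Between them run 8 rectangular rungs (30 mm deep, 34 mm thick), front faces flush with the rails' −y face. The bottom of the first rung is 173 mm above the floor and each subsequent rung is 277 mm higher than the one below.

C is a fence section. Two 84×84 mm posts, 1657 mm tall, stand on the floor with a clear span of 1548 mm between their inner faces. Two horizontal rails of 84×83 mm section span the gap between the posts with their undersides at z = 224 mm and z = 1383 mm, flush with the posts' −y face. 9 pickets, each 92 mm wide, 17 mm thick and 1553 mm tall, are fixed to the +y face of the rails with their bottoms at z = 104 mm, evenly spaced across the span with equal gaps (rounded down to the nearest mm) at the −x end and between each pair — any rounding remainder accumulates at the +x end.

The ladder is on top of the table, centred. The fence section is on the floor beside the table on its −x side.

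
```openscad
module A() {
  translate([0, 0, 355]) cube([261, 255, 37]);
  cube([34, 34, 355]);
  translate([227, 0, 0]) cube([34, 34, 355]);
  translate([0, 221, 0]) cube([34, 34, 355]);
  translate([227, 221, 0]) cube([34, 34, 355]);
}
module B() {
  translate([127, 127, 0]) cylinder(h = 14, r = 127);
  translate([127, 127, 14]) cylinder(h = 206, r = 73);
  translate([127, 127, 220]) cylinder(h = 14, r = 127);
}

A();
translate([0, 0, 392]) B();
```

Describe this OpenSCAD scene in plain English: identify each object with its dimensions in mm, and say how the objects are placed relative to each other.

A is a simple wooden stool: a rectangular seat 261 mm (x) by 255 mm (y), 37 mm thick, top face at z = 392 mm, on four square legs, each 34×34 mm in cross-section. The legs rest on z = 0, each flush with a corner of the seat.

B is a spool: two coaxial disc flanges of radius 127 mm and thickness 14 mm, joined by a core cylinder of radius 73 mm and height 206 mm. The lower flange rests on z = 0 and the three cylinders share a vertical axis.

The spool is on top of the stool.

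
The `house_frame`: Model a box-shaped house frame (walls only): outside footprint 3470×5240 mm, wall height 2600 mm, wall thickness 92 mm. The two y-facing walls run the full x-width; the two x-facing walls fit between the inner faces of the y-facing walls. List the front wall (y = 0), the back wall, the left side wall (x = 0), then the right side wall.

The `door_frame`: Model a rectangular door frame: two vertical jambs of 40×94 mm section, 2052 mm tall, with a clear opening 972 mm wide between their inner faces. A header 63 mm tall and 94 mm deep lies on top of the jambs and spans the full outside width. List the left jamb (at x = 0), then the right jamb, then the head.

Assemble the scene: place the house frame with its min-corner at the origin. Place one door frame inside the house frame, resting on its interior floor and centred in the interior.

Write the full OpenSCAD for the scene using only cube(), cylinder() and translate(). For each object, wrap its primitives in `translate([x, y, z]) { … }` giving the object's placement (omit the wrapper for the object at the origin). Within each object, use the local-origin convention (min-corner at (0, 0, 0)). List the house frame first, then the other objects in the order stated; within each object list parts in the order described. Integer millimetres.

cube([3470, 92, 2600]);
translate([0, 5148, 0]) cube([3470, 92, 2600]);
translate([0, 92, 0]) cube([92, 5056, 2600]);
translate([3378, 92, 0]) cube([92, 5056, 2600]);
translate([1209, 2573, 0]) {
  cube([40, 94, 2052]);
  translate([1012, 0, 0]) cube([40, 94, 2052]);
  translate([0, 0, 2052]) cube([1052, 94, 63]);
}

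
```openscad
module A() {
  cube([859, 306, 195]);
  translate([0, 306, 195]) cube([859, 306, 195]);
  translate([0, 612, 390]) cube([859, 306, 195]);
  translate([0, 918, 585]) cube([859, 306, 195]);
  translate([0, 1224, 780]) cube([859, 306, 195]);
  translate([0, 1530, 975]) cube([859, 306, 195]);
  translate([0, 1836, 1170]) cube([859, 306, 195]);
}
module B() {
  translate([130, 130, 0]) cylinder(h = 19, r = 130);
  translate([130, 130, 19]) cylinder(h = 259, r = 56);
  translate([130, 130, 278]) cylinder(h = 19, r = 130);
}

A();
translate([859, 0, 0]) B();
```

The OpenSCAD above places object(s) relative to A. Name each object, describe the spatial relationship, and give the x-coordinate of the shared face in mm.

A is a staircase. B is a spool. The spool is against the staircase's +x side, with their −y faces flush. The x-coordinate of the shared face is 859 mm.

The staircase's +x face and the spool's −x face are both at x = 859 mm.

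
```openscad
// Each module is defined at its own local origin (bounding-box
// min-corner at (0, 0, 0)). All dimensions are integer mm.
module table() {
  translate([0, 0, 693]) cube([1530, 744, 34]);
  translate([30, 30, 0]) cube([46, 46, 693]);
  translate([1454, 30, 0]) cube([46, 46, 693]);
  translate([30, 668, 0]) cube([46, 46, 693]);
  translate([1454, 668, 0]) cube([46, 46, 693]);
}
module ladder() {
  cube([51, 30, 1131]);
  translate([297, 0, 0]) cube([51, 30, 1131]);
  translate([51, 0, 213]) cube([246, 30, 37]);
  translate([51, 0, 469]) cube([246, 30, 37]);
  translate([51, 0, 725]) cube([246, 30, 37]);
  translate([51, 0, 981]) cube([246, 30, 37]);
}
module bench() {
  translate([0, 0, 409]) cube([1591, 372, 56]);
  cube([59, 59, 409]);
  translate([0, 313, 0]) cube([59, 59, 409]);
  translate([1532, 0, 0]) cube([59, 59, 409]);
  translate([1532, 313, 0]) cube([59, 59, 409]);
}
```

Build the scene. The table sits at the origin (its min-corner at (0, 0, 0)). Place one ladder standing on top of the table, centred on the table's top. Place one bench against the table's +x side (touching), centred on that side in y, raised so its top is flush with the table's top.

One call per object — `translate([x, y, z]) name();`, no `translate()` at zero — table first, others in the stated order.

table();
translate([591, 357, 727]) ladder();
translate([1530, 186, 262]) bench();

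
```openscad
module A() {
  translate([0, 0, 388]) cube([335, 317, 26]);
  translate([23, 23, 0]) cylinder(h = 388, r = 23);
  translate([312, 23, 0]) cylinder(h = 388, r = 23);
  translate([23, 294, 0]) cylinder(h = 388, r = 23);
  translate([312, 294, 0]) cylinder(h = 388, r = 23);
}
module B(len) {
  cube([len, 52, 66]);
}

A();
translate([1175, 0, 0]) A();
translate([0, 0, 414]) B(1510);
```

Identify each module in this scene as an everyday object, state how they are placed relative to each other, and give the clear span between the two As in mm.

A is a stool. B is a beam. A beam spans the tops of two stools. The clear span between the two stools is 840 mm.

Second stool starts at x = 1175; first ends at x = 335; clear span = 1175 − 335 = 840 mm.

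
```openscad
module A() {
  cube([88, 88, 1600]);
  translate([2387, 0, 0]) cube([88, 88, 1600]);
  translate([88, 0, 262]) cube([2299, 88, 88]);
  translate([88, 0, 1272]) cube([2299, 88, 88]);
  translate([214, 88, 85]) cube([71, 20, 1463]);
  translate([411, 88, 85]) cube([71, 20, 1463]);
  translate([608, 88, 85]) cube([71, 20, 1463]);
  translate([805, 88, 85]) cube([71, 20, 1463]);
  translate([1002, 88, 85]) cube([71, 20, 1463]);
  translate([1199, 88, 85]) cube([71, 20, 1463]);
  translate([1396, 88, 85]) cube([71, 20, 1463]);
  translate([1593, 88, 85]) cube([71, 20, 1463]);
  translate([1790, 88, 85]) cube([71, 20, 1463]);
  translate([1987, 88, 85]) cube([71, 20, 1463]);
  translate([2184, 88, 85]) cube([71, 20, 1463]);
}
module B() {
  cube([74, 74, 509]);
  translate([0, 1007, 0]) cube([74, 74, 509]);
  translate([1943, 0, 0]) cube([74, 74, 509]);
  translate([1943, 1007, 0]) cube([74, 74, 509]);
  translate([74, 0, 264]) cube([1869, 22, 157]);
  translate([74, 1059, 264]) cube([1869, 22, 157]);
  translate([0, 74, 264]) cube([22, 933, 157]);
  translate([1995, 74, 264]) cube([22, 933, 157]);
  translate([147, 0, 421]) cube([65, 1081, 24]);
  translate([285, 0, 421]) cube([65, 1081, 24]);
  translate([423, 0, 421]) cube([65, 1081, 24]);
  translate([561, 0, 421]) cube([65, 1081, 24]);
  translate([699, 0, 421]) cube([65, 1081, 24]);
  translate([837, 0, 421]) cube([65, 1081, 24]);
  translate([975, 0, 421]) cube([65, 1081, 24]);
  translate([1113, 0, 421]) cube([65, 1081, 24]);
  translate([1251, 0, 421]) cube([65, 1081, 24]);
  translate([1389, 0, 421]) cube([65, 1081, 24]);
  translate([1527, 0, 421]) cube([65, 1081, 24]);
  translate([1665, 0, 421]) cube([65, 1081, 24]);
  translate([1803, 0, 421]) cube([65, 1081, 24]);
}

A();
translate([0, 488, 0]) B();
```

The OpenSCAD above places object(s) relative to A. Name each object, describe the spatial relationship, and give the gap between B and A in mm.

The bed frame's nearest face is 380 mm from the fence section's +y face.

A is a fence section. B is a bed frame. The bed frame is on the floor beside the fence section on its +y side. The gap between the bed frame and the fence section is 380 mm.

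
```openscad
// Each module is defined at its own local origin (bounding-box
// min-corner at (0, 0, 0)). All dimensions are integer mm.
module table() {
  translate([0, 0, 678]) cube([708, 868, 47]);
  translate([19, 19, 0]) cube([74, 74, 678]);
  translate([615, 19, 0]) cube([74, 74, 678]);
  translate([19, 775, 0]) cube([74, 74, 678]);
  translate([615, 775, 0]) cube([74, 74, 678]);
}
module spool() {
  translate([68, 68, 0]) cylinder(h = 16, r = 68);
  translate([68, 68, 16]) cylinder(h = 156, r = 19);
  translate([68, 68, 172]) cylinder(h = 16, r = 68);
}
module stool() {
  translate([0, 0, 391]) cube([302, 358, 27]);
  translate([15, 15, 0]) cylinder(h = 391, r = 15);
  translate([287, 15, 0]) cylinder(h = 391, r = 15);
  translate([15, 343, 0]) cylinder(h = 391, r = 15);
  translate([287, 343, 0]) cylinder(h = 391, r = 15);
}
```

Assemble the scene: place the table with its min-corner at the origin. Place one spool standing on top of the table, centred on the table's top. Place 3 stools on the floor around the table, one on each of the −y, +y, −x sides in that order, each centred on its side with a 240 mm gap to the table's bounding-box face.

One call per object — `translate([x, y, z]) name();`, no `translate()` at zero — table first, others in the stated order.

table();
translate([286, 366, 725]) spool();
translate([203, -598, 0]) stool();
translate([203, 1108, 0]) stool();
translate([-542, 255, 0]) stool();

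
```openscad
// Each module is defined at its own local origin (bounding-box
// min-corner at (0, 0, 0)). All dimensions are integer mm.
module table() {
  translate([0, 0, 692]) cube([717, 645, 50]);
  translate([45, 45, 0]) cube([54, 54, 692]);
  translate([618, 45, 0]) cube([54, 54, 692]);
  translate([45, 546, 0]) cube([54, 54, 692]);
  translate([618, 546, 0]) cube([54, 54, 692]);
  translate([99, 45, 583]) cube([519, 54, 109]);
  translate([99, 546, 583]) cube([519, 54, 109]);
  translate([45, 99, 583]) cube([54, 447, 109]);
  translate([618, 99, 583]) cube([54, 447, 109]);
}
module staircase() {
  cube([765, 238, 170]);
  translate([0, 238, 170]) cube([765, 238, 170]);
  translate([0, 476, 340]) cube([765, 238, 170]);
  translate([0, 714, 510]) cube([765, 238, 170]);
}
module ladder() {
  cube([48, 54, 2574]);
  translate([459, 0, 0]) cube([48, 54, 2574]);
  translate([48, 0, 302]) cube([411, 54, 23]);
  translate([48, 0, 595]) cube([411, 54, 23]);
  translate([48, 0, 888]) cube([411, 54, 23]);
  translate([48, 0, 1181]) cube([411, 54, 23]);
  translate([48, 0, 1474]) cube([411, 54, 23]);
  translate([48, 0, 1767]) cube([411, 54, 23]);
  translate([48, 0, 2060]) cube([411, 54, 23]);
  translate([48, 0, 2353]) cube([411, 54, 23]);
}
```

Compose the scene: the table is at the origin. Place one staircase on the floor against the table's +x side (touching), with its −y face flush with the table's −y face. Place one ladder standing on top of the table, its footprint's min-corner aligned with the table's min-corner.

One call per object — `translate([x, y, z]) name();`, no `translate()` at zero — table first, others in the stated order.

table();
translate([717, 0, 0]) staircase();
translate([0, 0, 742]) ladder();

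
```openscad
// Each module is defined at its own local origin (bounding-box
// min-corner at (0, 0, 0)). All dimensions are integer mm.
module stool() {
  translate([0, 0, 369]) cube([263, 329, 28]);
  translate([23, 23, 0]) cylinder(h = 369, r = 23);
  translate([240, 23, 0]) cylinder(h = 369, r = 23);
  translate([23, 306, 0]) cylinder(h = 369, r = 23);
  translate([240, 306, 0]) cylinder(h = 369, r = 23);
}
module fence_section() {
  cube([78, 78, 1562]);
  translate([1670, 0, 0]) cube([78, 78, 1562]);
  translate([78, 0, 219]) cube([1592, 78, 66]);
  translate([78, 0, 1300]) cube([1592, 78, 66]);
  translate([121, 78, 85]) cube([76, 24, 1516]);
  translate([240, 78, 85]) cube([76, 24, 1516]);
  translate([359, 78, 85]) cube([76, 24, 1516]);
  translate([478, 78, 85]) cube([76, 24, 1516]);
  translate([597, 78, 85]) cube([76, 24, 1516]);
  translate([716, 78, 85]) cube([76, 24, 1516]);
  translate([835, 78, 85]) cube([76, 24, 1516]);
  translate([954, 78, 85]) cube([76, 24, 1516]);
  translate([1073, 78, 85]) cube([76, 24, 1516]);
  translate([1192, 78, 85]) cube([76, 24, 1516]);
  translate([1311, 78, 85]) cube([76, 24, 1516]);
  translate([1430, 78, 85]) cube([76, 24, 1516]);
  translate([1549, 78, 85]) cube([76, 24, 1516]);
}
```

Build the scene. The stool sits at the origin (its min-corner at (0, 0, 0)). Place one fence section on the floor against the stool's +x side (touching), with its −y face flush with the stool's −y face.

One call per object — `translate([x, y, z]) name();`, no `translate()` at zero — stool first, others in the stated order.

stool();
translate([263, 0, 0]) fence_section();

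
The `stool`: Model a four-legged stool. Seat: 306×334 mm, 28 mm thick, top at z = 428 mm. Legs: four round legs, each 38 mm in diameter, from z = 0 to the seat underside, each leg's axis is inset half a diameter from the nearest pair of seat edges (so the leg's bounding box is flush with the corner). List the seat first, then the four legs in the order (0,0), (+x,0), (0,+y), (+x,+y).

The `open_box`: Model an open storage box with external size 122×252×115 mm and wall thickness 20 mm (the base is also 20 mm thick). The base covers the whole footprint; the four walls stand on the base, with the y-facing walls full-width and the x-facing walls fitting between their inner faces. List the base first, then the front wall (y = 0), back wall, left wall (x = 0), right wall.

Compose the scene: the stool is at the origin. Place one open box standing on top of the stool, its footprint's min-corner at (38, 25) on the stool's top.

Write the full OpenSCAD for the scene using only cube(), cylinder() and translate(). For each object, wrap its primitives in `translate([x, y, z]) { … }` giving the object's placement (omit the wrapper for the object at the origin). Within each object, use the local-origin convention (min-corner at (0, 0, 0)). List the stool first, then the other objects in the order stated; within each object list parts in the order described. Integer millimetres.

translate([0, 0, 400]) cube([306, 334, 28]);
translate([19, 19, 0]) cylinder(h = 400, r = 19);
translate([287, 19, 0]) cylinder(h = 400, r = 19);
translate([19, 315, 0]) cylinder(h = 400, r = 19);
translate([287, 315, 0]) cylinder(h = 400, r = 19);
translate([38, 25, 428]) {
  cube([122, 252, 20]);
  translate([0, 0, 20]) cube([122, 20, 95]);
  translate([0, 232, 20]) cube([122, 20, 95]);
  translate([0, 20, 20]) cube([20, 212, 95]);
  translate([102, 20, 20]) cube([20, 212, 95]);
}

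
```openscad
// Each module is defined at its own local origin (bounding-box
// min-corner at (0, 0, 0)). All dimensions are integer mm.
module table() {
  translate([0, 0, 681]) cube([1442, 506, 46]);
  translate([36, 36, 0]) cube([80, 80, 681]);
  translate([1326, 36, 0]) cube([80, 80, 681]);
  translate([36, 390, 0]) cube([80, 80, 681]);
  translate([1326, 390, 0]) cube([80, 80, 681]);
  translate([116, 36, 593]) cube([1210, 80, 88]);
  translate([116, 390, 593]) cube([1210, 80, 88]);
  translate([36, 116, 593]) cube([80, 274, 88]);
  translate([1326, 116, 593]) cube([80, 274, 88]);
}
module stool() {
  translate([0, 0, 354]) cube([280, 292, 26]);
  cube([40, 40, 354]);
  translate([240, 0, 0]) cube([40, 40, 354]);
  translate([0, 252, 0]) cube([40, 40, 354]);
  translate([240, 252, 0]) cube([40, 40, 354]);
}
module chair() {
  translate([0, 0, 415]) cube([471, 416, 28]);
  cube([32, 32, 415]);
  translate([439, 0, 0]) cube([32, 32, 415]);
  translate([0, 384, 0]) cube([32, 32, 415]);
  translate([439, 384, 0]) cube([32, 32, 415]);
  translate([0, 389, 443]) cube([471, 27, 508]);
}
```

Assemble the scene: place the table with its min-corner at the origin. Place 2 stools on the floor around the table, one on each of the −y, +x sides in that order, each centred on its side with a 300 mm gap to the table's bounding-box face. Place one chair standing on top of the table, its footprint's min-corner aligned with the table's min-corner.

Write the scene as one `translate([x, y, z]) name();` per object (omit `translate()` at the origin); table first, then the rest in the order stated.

table();
translate([581, -592, 0]) stool();
translate([1742, 107, 0]) stool();
translate([0, 0, 727]) chair();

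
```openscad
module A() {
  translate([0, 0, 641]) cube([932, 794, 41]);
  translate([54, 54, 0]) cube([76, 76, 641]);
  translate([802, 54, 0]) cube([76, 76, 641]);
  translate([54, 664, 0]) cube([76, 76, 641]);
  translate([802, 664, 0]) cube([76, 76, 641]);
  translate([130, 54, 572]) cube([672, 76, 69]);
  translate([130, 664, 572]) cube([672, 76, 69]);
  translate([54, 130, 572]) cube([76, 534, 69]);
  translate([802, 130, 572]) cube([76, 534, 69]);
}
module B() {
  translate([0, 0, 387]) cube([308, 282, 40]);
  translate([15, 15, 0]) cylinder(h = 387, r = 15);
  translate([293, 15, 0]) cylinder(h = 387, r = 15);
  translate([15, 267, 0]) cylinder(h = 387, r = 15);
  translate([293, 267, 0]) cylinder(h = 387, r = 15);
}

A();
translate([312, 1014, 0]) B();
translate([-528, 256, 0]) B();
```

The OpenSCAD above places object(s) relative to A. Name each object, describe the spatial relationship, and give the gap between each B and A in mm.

A is a table. B is a stool. Two stools sit around the table at the +y, −x sides. The gap between each stool and the table is 220 mm.

Each stool's nearest face is 220 mm from the table's bounding box.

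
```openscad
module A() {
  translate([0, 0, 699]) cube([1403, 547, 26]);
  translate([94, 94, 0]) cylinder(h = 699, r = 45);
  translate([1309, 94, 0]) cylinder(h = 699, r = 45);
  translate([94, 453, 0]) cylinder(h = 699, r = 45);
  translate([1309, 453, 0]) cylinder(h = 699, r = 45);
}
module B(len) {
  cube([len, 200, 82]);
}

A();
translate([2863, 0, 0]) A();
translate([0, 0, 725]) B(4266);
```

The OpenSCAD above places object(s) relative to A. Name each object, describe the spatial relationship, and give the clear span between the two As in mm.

A is a table. B is a beam. A beam spans the tops of two tables. The clear span between the two tables is 1460 mm.

Second table starts at x = 2863; first ends at x = 1403; clear span = 2863 − 1403 = 1460 mm.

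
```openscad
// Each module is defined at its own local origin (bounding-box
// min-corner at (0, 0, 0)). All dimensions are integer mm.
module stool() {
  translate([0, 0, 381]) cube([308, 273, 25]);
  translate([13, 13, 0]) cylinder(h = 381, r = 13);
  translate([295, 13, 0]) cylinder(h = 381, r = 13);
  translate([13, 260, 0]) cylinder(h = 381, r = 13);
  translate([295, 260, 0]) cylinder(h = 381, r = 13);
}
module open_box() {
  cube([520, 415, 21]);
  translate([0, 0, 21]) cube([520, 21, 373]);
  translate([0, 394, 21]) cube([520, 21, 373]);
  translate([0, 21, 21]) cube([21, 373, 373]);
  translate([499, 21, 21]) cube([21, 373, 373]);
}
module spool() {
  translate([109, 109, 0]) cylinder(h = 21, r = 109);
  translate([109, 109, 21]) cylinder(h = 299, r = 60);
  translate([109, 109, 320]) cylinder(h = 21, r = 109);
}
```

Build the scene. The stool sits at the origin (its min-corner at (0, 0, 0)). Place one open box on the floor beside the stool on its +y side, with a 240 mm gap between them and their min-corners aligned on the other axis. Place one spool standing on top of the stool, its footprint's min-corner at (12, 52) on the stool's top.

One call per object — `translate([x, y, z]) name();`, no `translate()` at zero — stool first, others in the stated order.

stool();
translate([0, 513, 0]) open_box();
translate([12, 52, 406]) spool();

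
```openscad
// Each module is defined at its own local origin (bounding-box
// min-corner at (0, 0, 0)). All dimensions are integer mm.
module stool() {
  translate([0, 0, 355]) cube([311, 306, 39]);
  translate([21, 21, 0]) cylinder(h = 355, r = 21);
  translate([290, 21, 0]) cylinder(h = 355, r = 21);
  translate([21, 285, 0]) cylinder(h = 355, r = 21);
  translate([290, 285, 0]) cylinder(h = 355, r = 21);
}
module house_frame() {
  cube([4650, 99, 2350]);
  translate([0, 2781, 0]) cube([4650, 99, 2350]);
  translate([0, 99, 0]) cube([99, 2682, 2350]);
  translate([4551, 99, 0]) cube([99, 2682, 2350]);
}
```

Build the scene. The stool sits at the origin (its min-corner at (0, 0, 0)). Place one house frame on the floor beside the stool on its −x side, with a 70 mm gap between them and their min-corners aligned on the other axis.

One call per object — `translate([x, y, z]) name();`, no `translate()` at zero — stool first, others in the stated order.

stool();
translate([-4720, 0, 0]) house_frame();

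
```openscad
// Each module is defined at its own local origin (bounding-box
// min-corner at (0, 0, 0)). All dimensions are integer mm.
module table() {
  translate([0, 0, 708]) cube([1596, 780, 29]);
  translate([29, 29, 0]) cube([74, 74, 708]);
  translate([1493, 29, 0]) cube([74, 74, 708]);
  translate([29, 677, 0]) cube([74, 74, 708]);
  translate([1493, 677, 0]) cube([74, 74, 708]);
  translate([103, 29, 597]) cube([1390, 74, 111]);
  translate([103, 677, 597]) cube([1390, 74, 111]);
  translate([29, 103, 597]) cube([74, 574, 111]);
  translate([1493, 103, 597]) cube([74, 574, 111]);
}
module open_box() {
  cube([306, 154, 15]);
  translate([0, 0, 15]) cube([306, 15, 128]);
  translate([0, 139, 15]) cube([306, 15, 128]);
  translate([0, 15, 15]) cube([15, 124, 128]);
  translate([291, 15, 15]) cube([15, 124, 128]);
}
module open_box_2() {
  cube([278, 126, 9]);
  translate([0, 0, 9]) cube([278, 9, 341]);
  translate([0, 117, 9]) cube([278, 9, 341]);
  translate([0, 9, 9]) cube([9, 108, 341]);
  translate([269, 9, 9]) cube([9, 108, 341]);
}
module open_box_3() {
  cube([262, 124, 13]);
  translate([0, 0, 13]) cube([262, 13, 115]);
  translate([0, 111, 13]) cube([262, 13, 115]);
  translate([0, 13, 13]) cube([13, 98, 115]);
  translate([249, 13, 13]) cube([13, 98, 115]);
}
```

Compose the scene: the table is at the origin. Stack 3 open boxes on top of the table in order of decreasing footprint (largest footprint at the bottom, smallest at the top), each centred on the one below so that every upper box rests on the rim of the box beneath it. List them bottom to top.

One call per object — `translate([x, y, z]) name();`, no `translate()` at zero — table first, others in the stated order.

table();
translate([645, 313, 737]) open_box();
translate([659, 327, 880]) open_box_2();
translate([667, 328, 1230]) open_box_3();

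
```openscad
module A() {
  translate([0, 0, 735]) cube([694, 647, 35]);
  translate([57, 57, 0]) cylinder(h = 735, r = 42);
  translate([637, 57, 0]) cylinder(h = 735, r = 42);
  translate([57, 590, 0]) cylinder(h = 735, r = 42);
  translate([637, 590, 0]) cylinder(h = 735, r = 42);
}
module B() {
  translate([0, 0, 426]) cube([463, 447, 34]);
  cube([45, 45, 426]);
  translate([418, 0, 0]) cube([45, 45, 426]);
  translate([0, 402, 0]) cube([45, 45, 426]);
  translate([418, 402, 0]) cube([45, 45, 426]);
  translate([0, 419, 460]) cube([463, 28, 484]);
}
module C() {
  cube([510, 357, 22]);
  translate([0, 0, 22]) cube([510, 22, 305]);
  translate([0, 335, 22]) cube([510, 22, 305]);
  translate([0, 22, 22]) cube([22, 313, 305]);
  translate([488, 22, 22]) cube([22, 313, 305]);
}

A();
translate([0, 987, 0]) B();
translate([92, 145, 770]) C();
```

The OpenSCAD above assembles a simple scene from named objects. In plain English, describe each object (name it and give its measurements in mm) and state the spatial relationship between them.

A is a table: top 694 mm (x) × 647 mm (y), 35 mm thick, upper face at z = 770 mm, on four round legs of 84 mm diameter, each leg's bounding box inset 15 mm from the nearest pair of top edges, running from z = 0 to the bottom of the top.

B is a chair: 463×447 mm seat, 34 mm thick, top at z = 460 mm, on four 45 mm square corner legs flush with the seat edges. A 28 mm thick backrest slab spans the full seat width, extending 484 mm above the seat top, its back face flush with the seat's +y edge.

C is an open storage box with external size 510×357×327 mm and wall thickness 22 mm (the base is also 22 mm thick). The base covers the whole footprint; the four walls stand on the base, with the y-facing walls full-width and the x-facing walls fitting between their inner faces.

The chair is on the floor beside the table on its +y side. The open box is on top of the table, centred.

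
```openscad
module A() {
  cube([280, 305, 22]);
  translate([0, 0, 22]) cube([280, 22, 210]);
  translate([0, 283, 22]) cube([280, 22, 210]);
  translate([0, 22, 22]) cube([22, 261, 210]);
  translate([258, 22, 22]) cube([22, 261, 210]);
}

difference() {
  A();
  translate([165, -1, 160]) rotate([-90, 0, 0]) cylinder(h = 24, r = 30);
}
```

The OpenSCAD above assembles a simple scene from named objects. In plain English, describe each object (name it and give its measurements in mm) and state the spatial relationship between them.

A is an open storage box with external size 280×305×232 mm and wall thickness 22 mm (the base is also 22 mm thick). The base covers the whole footprint; the four walls stand on the base, with the y-facing walls full-width and the x-facing walls fitting between their inner faces.

The open box has a circular hole of radius 30 mm through its front wall, centred at (x = 165, z = 160).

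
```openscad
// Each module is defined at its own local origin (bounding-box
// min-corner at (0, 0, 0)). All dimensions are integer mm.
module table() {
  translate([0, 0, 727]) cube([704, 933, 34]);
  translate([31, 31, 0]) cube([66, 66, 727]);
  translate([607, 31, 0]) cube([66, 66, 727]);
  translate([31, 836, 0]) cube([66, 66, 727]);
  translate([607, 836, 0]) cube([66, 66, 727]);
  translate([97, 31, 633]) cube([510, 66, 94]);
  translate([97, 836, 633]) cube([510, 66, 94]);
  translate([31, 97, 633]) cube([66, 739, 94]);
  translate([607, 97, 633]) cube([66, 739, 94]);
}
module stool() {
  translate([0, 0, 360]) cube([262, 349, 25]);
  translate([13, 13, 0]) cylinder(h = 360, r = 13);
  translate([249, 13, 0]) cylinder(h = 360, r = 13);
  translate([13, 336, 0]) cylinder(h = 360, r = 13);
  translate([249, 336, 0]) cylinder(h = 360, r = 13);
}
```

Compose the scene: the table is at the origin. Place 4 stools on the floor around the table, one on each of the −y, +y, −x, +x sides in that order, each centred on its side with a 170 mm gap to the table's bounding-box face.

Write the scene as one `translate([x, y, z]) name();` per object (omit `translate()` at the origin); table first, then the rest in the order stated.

table();
translate([221, -519, 0]) stool();
translate([221, 1103, 0]) stool();
translate([-432, 292, 0]) stool();
translate([874, 292, 0]) stool();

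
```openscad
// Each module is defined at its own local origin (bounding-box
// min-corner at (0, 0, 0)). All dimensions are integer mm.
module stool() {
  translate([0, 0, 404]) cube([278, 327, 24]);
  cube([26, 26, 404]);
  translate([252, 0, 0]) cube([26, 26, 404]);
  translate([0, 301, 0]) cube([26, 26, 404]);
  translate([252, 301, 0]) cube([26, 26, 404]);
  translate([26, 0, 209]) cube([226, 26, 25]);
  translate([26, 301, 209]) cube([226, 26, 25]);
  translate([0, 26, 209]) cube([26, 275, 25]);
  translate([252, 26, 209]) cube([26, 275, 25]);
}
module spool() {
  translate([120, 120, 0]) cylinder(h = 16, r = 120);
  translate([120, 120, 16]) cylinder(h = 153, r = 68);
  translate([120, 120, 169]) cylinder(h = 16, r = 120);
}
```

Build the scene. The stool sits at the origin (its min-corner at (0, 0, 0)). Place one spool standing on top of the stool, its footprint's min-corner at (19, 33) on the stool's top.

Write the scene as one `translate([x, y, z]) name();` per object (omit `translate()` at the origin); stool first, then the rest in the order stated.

stool();
translate([19, 33, 428]) spool();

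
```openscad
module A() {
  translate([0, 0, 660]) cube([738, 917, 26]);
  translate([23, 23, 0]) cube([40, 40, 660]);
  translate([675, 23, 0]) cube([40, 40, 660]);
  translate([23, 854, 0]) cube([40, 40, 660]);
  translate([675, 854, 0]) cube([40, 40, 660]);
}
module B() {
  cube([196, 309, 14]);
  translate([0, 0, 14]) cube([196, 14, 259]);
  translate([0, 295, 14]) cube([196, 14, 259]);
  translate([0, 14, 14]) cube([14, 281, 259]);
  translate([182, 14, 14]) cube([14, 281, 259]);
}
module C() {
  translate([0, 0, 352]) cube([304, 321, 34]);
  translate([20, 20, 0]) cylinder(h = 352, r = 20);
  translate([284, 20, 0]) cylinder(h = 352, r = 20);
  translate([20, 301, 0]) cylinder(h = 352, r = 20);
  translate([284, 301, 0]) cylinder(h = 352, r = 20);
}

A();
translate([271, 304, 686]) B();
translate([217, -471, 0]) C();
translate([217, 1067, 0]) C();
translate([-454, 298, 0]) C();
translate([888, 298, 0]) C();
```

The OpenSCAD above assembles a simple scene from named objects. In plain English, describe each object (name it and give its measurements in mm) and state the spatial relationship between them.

A is a table with a 738×917 mm rectangular top, 26 mm thick, top surface at z = 686 mm, supported by four 40×40 mm square legs, each inset 23 mm from the nearest pair of top edges, running from the floor.

B is an open-topped rectangular box: outside dimensions 196×309×273 mm, with a uniform wall and base thickness of 14 mm. The base is a full 196×309 slab on the floor; four walls sit on top of the base. The front and back walls (the −y and +y sides) span the full width; the two side walls fit between them.

C is a four-legged stool. The seat is a 304×321×34 mm slab whose top surface is at z = 386 mm; four round legs, each 40 mm in diameter, run from the floor (z = 0) to the underside of the seat, each leg's axis is inset half a diameter from the nearest pair of seat edges (so the leg's bounding box is flush with the corner).

The open box is on top of the table, centred. Four stools sit around the table at the −y, +y, −x, +x sides.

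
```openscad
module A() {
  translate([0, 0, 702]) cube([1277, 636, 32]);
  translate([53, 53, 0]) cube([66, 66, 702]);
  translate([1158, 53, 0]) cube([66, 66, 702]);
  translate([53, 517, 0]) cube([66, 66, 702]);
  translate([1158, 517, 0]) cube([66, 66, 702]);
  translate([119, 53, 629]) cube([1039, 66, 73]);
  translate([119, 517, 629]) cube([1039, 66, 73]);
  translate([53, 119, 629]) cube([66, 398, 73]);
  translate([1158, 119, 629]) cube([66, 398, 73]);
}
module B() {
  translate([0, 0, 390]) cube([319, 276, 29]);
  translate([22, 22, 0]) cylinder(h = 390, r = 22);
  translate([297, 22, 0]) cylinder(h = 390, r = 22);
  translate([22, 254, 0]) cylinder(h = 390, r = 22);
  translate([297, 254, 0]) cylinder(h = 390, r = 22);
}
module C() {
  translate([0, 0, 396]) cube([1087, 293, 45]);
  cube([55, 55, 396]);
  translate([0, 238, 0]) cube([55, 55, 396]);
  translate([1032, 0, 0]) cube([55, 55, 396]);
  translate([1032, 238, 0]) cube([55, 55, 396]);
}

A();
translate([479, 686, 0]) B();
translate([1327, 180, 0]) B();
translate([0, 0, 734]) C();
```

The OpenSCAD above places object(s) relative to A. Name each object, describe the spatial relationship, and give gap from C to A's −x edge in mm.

A is a table. B is a stool. C is a bench. Two stools sit around the table at the +y, +x sides. The bench is on top of the table. The gap from the bench to the table's −x edge is 0 mm.

The bench's min-x is at 0; the table's min-x is 0; gap = 0 mm.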